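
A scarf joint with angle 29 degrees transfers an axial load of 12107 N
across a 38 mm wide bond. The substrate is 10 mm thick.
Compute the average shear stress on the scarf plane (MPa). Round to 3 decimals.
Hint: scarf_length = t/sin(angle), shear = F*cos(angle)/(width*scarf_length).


scarf_length = 10 / sin(29 deg) = 20.6267 mm
cos(29 deg) = 0.874620
shear stress = 12107 * 0.874620 / (38 * 20.6267)
= 13.510 MPa

13.510


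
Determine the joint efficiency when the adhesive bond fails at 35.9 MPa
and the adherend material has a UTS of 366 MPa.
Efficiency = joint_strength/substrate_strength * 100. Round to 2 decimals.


Joint efficiency = 35.9 / 366 * 100
= 9.81%

9.81


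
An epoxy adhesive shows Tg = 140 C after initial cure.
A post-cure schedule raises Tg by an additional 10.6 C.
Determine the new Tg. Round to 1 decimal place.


New Tg = 140 + 10.6
= 150.6 C

150.6


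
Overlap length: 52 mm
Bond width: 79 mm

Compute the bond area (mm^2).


Bond area = 52 * 79 = 4108 mm^2

4108


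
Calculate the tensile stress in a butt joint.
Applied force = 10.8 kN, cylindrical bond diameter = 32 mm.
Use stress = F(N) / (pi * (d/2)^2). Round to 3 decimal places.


A = pi * 16.0^2 = 804.2477 mm^2
sigma = 10800.0 / 804.2477 = 13.429 MPa

13.429


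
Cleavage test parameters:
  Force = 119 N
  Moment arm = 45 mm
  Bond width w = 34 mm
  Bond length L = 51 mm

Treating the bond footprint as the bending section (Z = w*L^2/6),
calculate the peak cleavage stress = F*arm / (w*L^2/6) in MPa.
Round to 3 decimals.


M = 119 * 45 = 5355 N*mm
Z = 34 * 51^2 / 6 = 88434 / 6 mm^3
sigma = M / Z = 6 * 5355 / 88434 = 32130 / 88434
= 0.363 MPa

0.363


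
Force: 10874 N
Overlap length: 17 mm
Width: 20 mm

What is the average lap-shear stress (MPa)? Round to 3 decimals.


Average shear stress = F / (overlap * width)
= 10874 / (17 * 20)
= 31.982 MPa

31.982


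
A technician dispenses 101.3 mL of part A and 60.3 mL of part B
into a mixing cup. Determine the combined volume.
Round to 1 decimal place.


Combined volume = 101.3 + 60.3
= 161.6 mL

161.6


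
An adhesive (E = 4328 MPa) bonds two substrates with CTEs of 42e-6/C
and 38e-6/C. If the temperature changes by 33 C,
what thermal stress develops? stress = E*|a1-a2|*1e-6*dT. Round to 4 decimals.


Stress = 4328 * |42 - 38| * 1e-6 * 33
= 0.5713 MPa

0.5713


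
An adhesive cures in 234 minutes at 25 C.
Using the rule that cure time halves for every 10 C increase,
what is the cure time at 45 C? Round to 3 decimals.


Factor = 2^((45 - 25) / 10) = 4.0000
Cure time = 234 / 4.0000
= 58.500 minutes

58.500


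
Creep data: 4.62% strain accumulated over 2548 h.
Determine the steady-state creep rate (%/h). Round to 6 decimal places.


Rate = 4.62 / 2548 = 0.001813 %/h

0.001813


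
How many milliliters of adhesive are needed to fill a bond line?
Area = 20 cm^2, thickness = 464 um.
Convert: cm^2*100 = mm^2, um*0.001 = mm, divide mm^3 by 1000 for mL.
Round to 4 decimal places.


= (20 * 100) * (464 * 0.001) / 1000
= 0.9280 mL

0.9280


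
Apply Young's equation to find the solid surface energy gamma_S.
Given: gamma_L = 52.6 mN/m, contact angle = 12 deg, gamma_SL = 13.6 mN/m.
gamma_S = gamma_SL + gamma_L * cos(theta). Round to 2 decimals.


theta_rad = 12 * pi/180 = 0.209440
gamma_S = 13.6 + 52.6 * cos(0.209440)
= 65.05 mN/m

65.05


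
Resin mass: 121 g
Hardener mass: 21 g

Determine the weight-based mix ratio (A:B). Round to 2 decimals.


Ratio = 121 / 21 = 5.76

5.76


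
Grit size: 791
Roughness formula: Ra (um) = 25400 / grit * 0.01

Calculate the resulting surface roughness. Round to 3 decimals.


Ra = 25400 / 791 * 0.01
= 0.321 um

0.321


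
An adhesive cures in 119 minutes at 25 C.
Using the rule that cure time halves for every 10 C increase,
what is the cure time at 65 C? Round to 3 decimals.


Factor = 2^((65 - 25) / 10) = 16.0000
Cure time = 119 / 16.0000
= 7.438 minutes

7.438


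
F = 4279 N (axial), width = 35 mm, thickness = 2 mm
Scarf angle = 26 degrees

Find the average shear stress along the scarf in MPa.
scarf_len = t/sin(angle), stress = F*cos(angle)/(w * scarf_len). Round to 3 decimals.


scarf_len = 2/sin(26 deg) = 4.5623
cos(26 deg) = 0.898794
stress = 4279*0.898794/(35*4.5623) = 24.085 MPa

24.085


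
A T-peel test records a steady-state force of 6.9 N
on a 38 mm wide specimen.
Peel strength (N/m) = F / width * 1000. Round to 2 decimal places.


Peel strength = 6.9 / 38 * 1000
= 181.58 N/m

181.58


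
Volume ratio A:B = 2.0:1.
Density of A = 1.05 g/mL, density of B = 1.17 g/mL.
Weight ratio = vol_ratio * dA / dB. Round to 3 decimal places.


Wt ratio = 2.0 * 1.05 / 1.17
= 1.795

1.795


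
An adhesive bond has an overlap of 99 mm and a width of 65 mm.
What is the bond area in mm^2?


Bond area = overlap * width
= 99 * 65
= 6435 mm^2

6435


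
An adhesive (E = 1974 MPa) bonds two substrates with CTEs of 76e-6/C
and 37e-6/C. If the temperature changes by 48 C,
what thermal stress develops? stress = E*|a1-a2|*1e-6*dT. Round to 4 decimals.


Stress = 1974 * |76 - 37| * 1e-6 * 48
= 3.6953 MPa

3.6953


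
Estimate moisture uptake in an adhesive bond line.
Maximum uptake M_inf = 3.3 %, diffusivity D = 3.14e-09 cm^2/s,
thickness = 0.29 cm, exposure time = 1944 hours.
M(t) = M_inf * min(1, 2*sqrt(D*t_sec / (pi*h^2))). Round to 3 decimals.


Convert time: 1944 h = 6998400 s
ratio = min(1, 2*sqrt(3.14e-09*6998400/(pi*0.29^2)))
= 0.576795
M(t) = 3.3 * 0.576795 = 1.903%

1.903


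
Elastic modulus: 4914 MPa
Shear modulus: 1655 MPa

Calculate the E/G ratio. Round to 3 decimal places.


E / G = 4914 / 1655 = 2.969

2.969


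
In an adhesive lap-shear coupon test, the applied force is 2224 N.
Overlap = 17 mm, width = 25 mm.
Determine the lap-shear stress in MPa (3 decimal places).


stress = F / (overlap * width)
= 2224 / (17 * 25)
= 5.233 MPa

5.233


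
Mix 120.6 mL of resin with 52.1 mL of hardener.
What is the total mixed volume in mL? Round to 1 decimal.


Total = 120.6 + 52.1 = 172.7 mL

172.7


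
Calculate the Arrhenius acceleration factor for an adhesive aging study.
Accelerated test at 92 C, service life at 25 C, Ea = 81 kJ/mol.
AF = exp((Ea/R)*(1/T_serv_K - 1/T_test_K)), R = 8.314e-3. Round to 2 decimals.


T_test = 365.15 K, T_serv = 298.15 K
Ea/R = 81 / 0.008314 = 9742.60
AF = exp(9742.60 * (1/298.15 - 1/365.15))
= 401.72

401.72


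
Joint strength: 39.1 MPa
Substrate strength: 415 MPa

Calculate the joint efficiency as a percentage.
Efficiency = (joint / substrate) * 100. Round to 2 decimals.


Efficiency = (39.1 / 415) * 100 = 9.42%

9.42


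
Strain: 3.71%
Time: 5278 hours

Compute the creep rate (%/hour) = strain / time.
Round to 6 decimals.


Creep rate = 3.71 / 5278
= 0.000703 %/h

0.000703


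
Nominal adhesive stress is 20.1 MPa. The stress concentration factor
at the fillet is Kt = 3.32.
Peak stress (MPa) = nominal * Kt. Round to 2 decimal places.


Peak = 20.1 * 3.32 = 66.73 MPa

66.73


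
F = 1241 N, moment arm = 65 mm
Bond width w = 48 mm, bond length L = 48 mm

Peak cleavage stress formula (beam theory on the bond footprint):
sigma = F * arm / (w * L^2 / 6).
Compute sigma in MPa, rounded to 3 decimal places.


sigma = (1241 * 65) / (48 * 2304 / 6)
= 80665 * 6 / 110592
= 483990 / 110592
= 4.376 MPa

4.376


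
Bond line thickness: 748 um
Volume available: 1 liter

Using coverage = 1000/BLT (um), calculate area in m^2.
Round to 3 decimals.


1 L = 1e6 mm^3, thickness = 748 um = 0.748 mm
Area = 1e6 / 0.748 mm^2 = (1e6 / 0.748) / 1e6 m^2 = 1000 / 748 m^2
= 1.337 m^2

1.337


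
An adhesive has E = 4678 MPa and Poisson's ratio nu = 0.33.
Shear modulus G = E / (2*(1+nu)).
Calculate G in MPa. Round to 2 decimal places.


G = 4678 / (2*(1+0.33))
= 4678 / 2.66
= 1758.65 MPa

1758.65


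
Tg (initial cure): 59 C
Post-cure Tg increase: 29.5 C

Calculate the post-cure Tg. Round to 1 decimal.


Post-cure Tg = 59 + 29.5 = 88.5 C

88.5


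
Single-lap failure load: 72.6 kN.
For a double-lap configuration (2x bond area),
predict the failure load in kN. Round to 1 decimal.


Failure load = 72.6 * 2 = 145.2 kN

145.2


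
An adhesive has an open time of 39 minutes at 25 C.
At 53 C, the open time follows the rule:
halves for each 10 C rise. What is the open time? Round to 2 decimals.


Factor = 2^((53-25)/10) = 6.9644
Open time = 39 / 6.9644 = 5.60 min

5.60


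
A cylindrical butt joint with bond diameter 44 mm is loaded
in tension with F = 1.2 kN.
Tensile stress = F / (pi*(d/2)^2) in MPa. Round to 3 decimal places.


Area = pi * (44/2)^2 = 1520.5308 mm^2
Stress = 1.2*1000 / 1520.5308
= 0.789 MPa

0.789


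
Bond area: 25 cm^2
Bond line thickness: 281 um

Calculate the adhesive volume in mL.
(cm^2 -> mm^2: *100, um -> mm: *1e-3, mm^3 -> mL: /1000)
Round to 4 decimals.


V = 25*100 * 281*1e-3 / 1000
= 0.7025 mL

0.7025


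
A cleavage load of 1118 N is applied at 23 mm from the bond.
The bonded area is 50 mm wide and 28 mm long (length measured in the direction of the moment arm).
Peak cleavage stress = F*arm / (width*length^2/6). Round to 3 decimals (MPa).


Moment = 1118 * 23 = 25714 N*mm
Section modulus = 50 * 784 / 6 = 39200 / 6 mm^3
Stress = 25714 / (39200 / 6) = 154284 / 39200
= 3.936 MPa

3.936


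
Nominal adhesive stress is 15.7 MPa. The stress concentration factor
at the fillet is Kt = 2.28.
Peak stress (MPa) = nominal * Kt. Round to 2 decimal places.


Peak = 15.7 * 2.28 = 35.80 MPa

35.80


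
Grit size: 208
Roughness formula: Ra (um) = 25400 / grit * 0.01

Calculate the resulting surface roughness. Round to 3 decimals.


Ra = 25400 / 208 * 0.01
= 1.221 um

1.221


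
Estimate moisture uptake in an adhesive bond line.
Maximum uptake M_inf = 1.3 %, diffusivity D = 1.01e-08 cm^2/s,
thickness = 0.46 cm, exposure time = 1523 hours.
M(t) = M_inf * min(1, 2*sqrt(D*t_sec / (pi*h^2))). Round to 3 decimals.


Convert time: 1523 h = 5482800 s
ratio = min(1, 2*sqrt(1.01e-08*5482800/(pi*0.46^2)))
= 0.577244
M(t) = 1.3 * 0.577244 = 0.750%

0.750


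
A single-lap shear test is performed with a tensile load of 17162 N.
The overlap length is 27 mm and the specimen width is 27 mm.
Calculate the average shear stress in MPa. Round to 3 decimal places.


Shear stress = F / (overlap * width)
= 17162 / (27 * 27)
= 17162 / 729
= 23.542 MPa

23.542


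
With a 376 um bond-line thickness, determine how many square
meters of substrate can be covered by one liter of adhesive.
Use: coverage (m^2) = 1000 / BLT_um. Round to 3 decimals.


Coverage = 1000 / 376 = 2.660 m^2

2.660


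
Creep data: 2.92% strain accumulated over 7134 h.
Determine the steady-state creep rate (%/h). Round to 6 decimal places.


Rate = 2.92 / 7134 = 0.000409 %/h

0.000409


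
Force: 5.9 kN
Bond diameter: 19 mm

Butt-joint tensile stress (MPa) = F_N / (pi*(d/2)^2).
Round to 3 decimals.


F_N = 5.9 * 1000 = 5900.0 N
A = pi*(9.5)^2 = 283.5287 mm^2
stress = 5900.0 / 283.5287 = 20.809 MPa

20.809


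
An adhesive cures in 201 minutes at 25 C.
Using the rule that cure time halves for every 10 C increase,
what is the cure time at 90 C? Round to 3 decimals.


Factor = 2^((90 - 25) / 10) = 90.5097
Cure time = 201 / 90.5097
= 2.221 minutes

2.221


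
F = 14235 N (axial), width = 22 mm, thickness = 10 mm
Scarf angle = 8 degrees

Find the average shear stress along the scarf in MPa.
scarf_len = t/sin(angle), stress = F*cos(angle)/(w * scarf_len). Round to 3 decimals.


scarf_len = 10/sin(8 deg) = 71.8530
cos(8 deg) = 0.990268
stress = 14235*0.990268/(22*71.8530) = 8.917 MPa

8.917


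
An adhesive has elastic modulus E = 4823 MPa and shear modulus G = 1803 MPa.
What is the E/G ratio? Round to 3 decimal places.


E/G = 4823 / 1803 = 2.675

2.675


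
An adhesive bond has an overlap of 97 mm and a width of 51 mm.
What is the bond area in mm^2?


Bond area = overlap * width
= 97 * 51
= 4947 mm^2

4947


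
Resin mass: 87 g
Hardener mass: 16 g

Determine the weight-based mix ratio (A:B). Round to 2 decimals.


Ratio = 87 / 16 = 5.44

5.44


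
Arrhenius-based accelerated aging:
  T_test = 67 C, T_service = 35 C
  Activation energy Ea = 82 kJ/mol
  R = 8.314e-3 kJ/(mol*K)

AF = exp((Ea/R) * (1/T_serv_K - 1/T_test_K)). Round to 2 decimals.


T_test_K = 340.15, T_serv_K = 308.15
AF = exp((82/8.314e-3) * (1/308.15 - 1/340.15))
= 20.31

20.31


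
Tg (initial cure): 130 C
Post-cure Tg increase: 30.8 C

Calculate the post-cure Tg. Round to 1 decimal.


Post-cure Tg = 130 + 30.8 = 160.8 C

160.8


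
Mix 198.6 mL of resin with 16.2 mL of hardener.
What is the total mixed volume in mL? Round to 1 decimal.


Total = 198.6 + 16.2 = 214.8 mL

214.8


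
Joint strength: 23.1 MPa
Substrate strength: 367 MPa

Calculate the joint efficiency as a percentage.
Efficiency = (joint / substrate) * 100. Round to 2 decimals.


Efficiency = (23.1 / 367) * 100 = 6.29%

6.29


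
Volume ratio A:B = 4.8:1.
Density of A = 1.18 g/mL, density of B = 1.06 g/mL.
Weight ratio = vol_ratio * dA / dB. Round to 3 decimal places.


Wt ratio = 4.8 * 1.18 / 1.06
= 5.343

5.343


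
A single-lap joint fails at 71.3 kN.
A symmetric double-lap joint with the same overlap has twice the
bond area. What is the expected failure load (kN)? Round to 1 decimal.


Double-lap load = 2 * 71.3 = 142.6 kN

142.6


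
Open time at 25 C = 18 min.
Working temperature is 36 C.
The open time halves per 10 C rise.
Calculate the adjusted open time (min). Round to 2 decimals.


factor = 2^((36 - 25) / 10) = 2.1435
ot = 18 / 2.1435 = 8.40 min

8.40


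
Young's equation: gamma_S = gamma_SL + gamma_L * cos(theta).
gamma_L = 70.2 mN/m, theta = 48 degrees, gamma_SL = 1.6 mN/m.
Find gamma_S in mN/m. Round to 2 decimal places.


cos(48 deg) = 0.669131
gamma_S = 1.6 + 70.2 * 0.669131
= 48.57 mN/m

48.57


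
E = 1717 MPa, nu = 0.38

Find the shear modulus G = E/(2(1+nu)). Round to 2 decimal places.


G = 1717 / (2 * 1.38)
= 622.10 MPa

622.10


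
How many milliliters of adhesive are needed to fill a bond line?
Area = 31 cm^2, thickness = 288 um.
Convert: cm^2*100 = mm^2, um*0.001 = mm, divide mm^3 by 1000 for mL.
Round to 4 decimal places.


= (31 * 100) * (288 * 0.001) / 1000
= 0.8928 mL

0.8928


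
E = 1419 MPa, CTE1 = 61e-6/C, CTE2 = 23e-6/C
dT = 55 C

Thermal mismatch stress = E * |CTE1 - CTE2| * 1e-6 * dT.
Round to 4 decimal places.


= 1419 * 38e-6 * 55
= 2.9657 MPa

2.9657


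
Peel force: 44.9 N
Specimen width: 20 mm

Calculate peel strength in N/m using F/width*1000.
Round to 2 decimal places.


Peel strength = 44.9 / 20 * 1000 = 2245.00 N/m

2245.00


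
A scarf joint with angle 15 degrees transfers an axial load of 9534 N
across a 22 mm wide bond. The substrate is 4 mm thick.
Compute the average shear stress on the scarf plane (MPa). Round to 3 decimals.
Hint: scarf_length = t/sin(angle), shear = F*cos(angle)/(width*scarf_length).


scarf_length = 4 / sin(15 deg) = 15.4548 mm
cos(15 deg) = 0.965926
shear stress = 9534 * 0.965926 / (22 * 15.4548)
= 27.085 MPa

27.085


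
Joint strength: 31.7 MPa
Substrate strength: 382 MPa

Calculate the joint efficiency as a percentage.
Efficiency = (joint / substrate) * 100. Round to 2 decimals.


Efficiency = (31.7 / 382) * 100 = 8.30%

8.30


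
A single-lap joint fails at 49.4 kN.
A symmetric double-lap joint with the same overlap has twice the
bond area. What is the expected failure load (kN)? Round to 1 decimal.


Double-lap load = 2 * 49.4 = 98.8 kN

98.8


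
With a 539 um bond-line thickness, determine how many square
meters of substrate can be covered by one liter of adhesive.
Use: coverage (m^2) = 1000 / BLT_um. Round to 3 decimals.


Coverage = 1000 / 539 = 1.855 m^2

1.855


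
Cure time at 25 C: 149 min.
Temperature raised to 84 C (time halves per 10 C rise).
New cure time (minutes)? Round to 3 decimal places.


Acceleration factor = 2^(59/10) = 59.7141
New time = 149 / 59.7141 = 2.495 min

2.495


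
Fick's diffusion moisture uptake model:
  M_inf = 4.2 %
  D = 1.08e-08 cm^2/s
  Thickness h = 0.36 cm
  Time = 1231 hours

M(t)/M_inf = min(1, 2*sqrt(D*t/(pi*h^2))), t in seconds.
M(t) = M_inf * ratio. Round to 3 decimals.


t_sec = 1231 * 3600 = 4431600
ratio = 2*sqrt(1.08e-08*4431600/(pi*0.36^2))
= min(1, 0.685717)
= 0.685717
M(t) = 4.2 * 0.685717 = 2.880 %

2.880


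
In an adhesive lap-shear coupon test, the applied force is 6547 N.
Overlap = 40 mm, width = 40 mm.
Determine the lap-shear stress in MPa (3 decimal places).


stress = F / (overlap * width)
= 6547 / (40 * 40)
= 4.092 MPa

4.092


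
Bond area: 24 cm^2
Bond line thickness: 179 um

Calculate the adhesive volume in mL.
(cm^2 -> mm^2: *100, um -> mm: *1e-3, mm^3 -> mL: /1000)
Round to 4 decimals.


V = 24*100 * 179*1e-3 / 1000
= 0.4296 mL

0.4296


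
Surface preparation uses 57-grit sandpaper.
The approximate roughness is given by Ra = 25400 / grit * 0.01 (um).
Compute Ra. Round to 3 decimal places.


Ra = 25400 / 57 * 0.01
= 254 / 57
= 4.456 um

4.456


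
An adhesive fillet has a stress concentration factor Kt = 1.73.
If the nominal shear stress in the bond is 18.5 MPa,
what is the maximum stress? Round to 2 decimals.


Max stress = 18.5 * 1.73 = 32.01 MPa

32.01


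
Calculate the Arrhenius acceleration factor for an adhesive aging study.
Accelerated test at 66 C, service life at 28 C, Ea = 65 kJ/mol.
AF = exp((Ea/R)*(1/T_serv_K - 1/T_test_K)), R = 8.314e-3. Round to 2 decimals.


T_test = 339.15 K, T_serv = 301.15 K
Ea/R = 65 / 0.008314 = 7818.14
AF = exp(7818.14 * (1/301.15 - 1/339.15))
= 18.33

18.33


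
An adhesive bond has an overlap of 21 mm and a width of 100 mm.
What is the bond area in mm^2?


Bond area = overlap * width
= 21 * 100
= 2100 mm^2

2100


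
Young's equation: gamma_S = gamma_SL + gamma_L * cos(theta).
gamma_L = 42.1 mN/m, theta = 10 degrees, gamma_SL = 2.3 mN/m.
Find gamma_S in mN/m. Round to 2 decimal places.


cos(10 deg) = 0.984808
gamma_S = 2.3 + 42.1 * 0.984808
= 43.76 mN/m

43.76


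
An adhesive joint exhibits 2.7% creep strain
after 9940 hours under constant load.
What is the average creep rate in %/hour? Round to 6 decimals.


Creep rate = strain / time
= 2.7 / 9940
= 0.000272 %/h

0.000272


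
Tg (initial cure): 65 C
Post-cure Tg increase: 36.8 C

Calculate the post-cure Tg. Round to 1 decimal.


Post-cure Tg = 65 + 36.8 = 101.8 C

101.8


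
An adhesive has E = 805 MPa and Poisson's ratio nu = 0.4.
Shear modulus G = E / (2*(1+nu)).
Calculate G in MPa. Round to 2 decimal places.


G = 805 / (2*(1+0.4))
= 805 / 2.80
= 287.50 MPa

287.50


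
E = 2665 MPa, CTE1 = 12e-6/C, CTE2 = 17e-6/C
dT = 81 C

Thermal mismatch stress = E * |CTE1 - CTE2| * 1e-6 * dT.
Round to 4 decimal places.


= 2665 * 5e-6 * 81
= 1.0793 MPa

1.0793


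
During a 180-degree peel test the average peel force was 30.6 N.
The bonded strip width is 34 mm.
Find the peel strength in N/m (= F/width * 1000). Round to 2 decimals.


Peel strength = F/width * 1000
= 30.6 / 34 * 1000
= 900.00 N/m

900.00


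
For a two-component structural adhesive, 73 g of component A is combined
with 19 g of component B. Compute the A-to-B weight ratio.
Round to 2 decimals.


Weight ratio A:B = 73 / 19
= 3.84

3.84


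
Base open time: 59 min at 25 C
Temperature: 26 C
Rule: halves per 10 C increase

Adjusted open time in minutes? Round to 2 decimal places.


Acceleration = 2^((26-25)/10) = 1.0718
Open time = 59 / 1.0718 = 55.05 min

55.05


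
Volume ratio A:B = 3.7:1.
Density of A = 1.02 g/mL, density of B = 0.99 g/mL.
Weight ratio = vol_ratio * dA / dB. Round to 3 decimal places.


Wt ratio = 3.7 * 1.02 / 0.99
= 3.812

3.812


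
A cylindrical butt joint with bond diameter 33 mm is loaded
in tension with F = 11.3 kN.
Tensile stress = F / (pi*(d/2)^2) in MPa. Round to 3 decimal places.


Area = pi * (33/2)^2 = 855.2986 mm^2
Stress = 11.3*1000 / 855.2986
= 13.212 MPa

13.212


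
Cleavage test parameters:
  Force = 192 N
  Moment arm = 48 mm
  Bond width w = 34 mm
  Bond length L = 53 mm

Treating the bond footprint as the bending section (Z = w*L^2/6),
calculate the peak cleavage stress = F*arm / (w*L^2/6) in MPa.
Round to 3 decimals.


M = 192 * 48 = 9216 N*mm
Z = 34 * 53^2 / 6 = 95506 / 6 mm^3
sigma = M / Z = 6 * 9216 / 95506 = 55296 / 95506
= 0.579 MPa

0.579


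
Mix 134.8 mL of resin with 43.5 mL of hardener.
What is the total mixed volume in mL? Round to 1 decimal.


Total = 134.8 + 43.5 = 178.3 mL

178.3


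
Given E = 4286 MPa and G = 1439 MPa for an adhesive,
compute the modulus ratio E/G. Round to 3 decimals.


E/G ratio = 4286 / 1439 = 2.978

2.978


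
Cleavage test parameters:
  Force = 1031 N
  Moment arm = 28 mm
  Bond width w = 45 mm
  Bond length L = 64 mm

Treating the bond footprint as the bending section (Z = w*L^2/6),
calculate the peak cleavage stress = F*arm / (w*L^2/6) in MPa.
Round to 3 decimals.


M = 1031 * 28 = 28868 N*mm
Z = 45 * 64^2 / 6 = 184320 / 6 mm^3
sigma = M / Z = 6 * 28868 / 184320 = 173208 / 184320
= 0.940 MPa

0.940


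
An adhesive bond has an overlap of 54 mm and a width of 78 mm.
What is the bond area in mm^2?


Bond area = overlap * width
= 54 * 78
= 4212 mm^2

4212


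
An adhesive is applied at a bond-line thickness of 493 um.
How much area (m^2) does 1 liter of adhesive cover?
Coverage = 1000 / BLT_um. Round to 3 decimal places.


Coverage = 1000 / 493 = 2.028 m^2

2.028


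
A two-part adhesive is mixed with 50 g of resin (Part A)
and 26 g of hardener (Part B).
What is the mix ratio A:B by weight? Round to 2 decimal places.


Mix ratio = mass_A / mass_B
= 50 / 26
= 1.92

1.92


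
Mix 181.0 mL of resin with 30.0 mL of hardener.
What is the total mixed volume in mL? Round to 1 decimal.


Total = 181.0 + 30.0 = 211.0 mL

211.0


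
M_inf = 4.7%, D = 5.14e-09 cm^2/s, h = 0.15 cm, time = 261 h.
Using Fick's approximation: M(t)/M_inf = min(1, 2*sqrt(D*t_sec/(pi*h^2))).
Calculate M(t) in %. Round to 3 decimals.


t = 939600 s
ratio = min(1, 2*sqrt(5.14e-09*939600/(pi*0.0225)))
= 0.522777
M(t) = 4.7 * 0.522777 = 2.457%

2.457


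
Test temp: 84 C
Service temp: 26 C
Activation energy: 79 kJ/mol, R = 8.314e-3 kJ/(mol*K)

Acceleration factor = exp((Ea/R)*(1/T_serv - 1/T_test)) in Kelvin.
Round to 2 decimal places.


AF = exp((79/0.008314)*(1/299.15 - 1/357.15))
= 173.87

173.87


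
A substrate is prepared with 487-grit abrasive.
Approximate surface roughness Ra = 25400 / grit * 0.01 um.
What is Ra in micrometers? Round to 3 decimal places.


Ra = 25400 / 487 * 0.01 = 0.522 um

0.522


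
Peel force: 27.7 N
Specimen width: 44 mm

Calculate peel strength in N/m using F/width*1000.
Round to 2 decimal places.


Peel strength = 27.7 / 44 * 1000 = 629.55 N/m

629.55


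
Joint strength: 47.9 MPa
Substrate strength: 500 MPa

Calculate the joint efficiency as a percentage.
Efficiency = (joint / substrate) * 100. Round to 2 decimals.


Efficiency = (47.9 / 500) * 100 = 9.58%

9.58


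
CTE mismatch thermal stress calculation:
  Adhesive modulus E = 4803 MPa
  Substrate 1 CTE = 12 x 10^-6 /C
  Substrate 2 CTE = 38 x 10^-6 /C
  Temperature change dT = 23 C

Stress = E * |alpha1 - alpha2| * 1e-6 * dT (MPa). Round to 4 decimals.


delta_alpha = |12 - 38| = 26 x 10^-6/C
Stress = 4803 * 26e-6 * 23
= 2.8722 MPa

2.8722


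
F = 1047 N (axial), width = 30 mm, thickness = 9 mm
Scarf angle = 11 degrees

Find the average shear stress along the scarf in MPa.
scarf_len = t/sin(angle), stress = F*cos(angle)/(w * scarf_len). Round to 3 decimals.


scarf_len = 9/sin(11 deg) = 47.1676
cos(11 deg) = 0.981627
stress = 1047*0.981627/(30*47.1676) = 0.726 MPa

0.726


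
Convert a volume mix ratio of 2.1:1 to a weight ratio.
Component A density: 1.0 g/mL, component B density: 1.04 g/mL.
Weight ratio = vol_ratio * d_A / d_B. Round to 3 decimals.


= 2.1 * 1.0 / 1.04 = 2.019

2.019


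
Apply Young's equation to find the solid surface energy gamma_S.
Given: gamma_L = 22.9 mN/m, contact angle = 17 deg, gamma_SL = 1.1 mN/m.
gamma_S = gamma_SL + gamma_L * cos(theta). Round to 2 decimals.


theta_rad = 17 * pi/180 = 0.296706
gamma_S = 1.1 + 22.9 * cos(0.296706)
= 23.00 mN/m

23.00


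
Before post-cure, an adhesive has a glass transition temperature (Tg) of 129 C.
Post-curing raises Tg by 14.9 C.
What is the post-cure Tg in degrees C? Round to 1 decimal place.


Tg_post = Tg_base + delta_Tg
= 129 + 14.9
= 143.9 C

143.9


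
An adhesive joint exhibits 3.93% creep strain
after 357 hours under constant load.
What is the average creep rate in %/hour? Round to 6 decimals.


Creep rate = strain / time
= 3.93 / 357
= 0.011008 %/h

0.011008


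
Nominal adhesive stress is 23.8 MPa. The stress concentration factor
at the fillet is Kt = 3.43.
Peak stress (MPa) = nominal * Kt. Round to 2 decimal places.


Peak = 23.8 * 3.43 = 81.63 MPa

81.63


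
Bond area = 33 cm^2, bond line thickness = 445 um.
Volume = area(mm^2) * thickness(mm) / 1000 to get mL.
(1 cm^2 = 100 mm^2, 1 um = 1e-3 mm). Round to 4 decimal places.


area_mm2 = 33 * 100 = 3300
blt_mm = 445 * 1e-3 = 0.445
vol_mm3 = 3300 * 0.445 = 1468.5
vol_mL = 1468.5 / 1000 = 1.4685 mL

1.4685


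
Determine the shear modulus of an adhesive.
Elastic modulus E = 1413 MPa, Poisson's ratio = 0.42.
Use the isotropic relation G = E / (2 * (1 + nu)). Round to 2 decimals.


G = 1413 / (2*(1+0.42)) = 1413 / 2.84
= 497.54 MPa

497.54


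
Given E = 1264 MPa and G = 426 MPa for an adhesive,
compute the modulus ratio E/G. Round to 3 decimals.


E/G ratio = 1264 / 426 = 2.967

2.967


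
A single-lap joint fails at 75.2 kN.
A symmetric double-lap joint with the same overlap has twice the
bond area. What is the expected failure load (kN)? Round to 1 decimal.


Double-lap load = 2 * 75.2 = 150.4 kN

150.4


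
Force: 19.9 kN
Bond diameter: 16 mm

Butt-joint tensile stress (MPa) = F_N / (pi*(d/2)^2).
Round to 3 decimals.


F_N = 19.9 * 1000 = 19900.0 N
A = pi*(8.0)^2 = 201.0619 mm^2
stress = 19900.0 / 201.0619 = 98.974 MPa

98.974


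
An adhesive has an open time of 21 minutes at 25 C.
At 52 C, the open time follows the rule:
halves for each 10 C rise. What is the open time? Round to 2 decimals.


Factor = 2^((52-25)/10) = 6.4980
Open time = 21 / 6.4980 = 3.23 min

3.23


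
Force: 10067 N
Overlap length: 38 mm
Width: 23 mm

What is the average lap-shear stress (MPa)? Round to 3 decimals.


Average shear stress = F / (overlap * width)
= 10067 / (38 * 23)
= 11.518 MPa

11.518


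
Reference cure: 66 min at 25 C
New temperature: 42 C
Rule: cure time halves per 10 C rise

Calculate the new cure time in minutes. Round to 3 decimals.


factor = 2^((42-25)/10) = 3.2490
t_new = 66 / 3.2490 = 20.314 min

20.314


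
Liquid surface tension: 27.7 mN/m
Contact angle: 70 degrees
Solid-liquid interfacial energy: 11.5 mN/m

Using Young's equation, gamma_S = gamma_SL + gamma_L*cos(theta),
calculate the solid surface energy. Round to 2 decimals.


gamma_S = 11.5 + 27.7 * cos(70)
= 20.97 mN/m

20.97


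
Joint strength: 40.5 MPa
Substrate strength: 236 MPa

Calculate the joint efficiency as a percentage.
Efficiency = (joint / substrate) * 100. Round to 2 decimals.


Efficiency = (40.5 / 236) * 100 = 17.16%

17.16


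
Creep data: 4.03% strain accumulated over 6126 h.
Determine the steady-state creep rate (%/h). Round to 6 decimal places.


Rate = 4.03 / 6126 = 0.000658 %/h

0.000658


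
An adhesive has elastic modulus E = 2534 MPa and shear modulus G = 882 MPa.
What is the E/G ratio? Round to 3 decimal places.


E/G = 2534 / 882 = 2.873

2.873


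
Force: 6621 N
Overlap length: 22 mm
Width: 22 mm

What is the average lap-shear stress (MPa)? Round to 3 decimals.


Average shear stress = F / (overlap * width)
= 6621 / (22 * 22)
= 13.680 MPa

13.680


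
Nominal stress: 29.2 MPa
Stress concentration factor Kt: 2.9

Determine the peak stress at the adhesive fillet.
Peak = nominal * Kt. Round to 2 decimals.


Peak stress = 29.2 * 2.9
= 84.68 MPa

84.68


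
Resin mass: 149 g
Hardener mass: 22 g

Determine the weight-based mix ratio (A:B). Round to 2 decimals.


Ratio = 149 / 22 = 6.77

6.77


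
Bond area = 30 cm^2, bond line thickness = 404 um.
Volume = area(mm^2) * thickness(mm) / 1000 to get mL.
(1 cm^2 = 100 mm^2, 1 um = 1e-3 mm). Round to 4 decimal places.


area_mm2 = 30 * 100 = 3000
blt_mm = 404 * 1e-3 = 0.404
vol_mm3 = 3000 * 0.404 = 1212.0
vol_mL = 1212.0 / 1000 = 1.2120 mL

1.2120


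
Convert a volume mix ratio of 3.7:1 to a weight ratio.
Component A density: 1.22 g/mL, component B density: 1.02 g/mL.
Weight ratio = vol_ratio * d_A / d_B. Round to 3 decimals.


= 3.7 * 1.22 / 1.02 = 4.425

4.425


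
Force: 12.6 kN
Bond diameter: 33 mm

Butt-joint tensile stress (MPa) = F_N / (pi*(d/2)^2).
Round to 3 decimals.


F_N = 12.6 * 1000 = 12600.0 N
A = pi*(16.5)^2 = 855.2986 mm^2
stress = 12600.0 / 855.2986 = 14.732 MPa

14.732


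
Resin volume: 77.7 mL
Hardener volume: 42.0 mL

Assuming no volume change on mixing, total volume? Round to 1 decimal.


V_total = 77.7 + 42.0 = 119.7 mL

119.7


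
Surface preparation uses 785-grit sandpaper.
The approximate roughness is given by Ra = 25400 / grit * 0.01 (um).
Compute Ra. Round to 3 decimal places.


Ra = 25400 / 785 * 0.01
= 254 / 785
= 0.324 um

0.324


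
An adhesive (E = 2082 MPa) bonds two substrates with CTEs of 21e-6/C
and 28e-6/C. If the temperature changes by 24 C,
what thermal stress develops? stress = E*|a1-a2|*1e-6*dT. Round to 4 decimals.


Stress = 2082 * |21 - 28| * 1e-6 * 24
= 0.3498 MPa

0.3498


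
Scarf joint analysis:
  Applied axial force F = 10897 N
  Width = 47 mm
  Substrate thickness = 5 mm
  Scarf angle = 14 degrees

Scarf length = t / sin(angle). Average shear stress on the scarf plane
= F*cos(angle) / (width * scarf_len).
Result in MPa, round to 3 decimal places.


Scarf length = 5 / sin(14 deg) = 20.6678 mm
cos(14 deg) = 0.970296
Shear = 10897 * 0.970296 / (47 * 20.6678)
= 10.885 MPa

10.885


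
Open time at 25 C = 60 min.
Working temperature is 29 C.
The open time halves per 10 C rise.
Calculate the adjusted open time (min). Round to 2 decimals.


factor = 2^((29 - 25) / 10) = 1.3195
ot = 60 / 1.3195 = 45.47 min

45.47


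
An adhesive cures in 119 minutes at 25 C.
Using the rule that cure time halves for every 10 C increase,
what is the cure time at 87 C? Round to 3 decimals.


Factor = 2^((87 - 25) / 10) = 73.5167
Cure time = 119 / 73.5167
= 1.619 minutes

1.619


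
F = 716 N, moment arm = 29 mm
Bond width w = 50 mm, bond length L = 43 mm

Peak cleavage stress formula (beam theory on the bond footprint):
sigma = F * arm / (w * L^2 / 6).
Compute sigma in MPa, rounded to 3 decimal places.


sigma = (716 * 29) / (50 * 1849 / 6)
= 20764 * 6 / 92450
= 124584 / 92450
= 1.348 MPa

1.348


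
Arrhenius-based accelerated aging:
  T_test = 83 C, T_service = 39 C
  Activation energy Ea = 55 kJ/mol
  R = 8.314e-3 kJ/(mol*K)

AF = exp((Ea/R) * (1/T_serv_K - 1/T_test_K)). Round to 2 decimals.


T_test_K = 356.15, T_serv_K = 312.15
AF = exp((55/8.314e-3) * (1/312.15 - 1/356.15))
= 13.71

13.71


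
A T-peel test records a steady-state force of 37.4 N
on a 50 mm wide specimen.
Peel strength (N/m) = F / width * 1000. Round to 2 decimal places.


Peel strength = 37.4 / 50 * 1000
= 748.00 N/m

748.00


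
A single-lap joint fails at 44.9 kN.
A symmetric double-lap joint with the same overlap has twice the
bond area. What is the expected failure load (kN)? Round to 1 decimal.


Double-lap load = 2 * 44.9 = 89.8 kN

89.8


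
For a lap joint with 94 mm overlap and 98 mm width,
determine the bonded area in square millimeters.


Area = 94 * 98 = 9212 mm^2

9212


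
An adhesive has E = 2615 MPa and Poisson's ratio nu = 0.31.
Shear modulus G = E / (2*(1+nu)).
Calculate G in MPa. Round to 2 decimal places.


G = 2615 / (2*(1+0.31))
= 2615 / 2.62
= 998.09 MPa

998.09


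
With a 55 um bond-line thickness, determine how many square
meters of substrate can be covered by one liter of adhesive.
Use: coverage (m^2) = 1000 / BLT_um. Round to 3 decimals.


Coverage = 1000 / 55 = 18.182 m^2

18.182


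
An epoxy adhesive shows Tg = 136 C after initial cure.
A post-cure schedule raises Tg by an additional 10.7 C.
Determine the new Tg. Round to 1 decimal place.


New Tg = 136 + 10.7
= 146.7 C

146.7


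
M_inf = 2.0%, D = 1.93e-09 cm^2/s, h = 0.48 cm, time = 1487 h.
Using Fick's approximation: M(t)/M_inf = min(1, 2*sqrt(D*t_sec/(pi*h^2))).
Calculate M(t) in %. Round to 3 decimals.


t = 5353200 s
ratio = min(1, 2*sqrt(1.93e-09*5353200/(pi*0.2304)))
= 0.238946
M(t) = 2.0 * 0.238946 = 0.478%

0.478


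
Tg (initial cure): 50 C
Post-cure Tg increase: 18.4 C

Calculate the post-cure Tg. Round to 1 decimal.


Post-cure Tg = 50 + 18.4 = 68.4 C

68.4


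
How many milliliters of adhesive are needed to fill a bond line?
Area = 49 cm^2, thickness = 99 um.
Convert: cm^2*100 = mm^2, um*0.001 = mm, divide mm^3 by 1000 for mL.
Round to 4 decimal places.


= (49 * 100) * (99 * 0.001) / 1000
= 0.4851 mL

0.4851


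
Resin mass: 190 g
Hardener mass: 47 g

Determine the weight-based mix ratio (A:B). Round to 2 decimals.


Ratio = 190 / 47 = 4.04

4.04


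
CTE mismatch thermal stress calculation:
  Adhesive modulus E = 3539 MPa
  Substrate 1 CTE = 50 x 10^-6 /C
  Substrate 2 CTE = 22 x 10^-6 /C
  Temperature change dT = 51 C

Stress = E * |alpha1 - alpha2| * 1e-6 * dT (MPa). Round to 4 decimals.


delta_alpha = |50 - 22| = 28 x 10^-6/C
Stress = 3539 * 28e-6 * 51
= 5.0537 MPa

5.0537


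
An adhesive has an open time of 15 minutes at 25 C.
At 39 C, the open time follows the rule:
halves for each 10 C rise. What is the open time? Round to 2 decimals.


Factor = 2^((39-25)/10) = 2.6390
Open time = 15 / 2.6390 = 5.68 min

5.68


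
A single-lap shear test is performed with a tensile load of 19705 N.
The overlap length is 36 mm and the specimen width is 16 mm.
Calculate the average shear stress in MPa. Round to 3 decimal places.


Shear stress = F / (overlap * width)
= 19705 / (36 * 16)
= 19705 / 576
= 34.210 MPa

34.210


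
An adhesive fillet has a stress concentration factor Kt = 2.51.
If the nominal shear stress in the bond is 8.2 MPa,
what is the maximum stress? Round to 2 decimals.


Max stress = 8.2 * 2.51 = 20.58 MPa

20.58


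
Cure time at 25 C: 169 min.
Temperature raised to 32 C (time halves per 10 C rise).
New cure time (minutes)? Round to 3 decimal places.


Acceleration factor = 2^(7/10) = 1.6245
New time = 169 / 1.6245 = 104.032 min

104.032


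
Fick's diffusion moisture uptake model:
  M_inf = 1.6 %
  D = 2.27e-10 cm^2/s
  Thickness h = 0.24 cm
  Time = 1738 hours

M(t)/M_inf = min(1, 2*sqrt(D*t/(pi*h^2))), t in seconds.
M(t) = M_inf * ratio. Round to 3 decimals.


t_sec = 1738 * 3600 = 6256800
ratio = 2*sqrt(2.27e-10*6256800/(pi*0.24^2))
= min(1, 0.177187)
= 0.177187
M(t) = 1.6 * 0.177187 = 0.283 %

0.283


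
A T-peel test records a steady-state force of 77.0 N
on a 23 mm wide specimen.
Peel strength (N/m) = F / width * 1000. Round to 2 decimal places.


Peel strength = 77.0 / 23 * 1000
= 3347.83 N/m

3347.83


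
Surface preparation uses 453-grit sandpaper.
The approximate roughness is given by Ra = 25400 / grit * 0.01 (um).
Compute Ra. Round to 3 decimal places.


Ra = 25400 / 453 * 0.01
= 254 / 453
= 0.561 um

0.561


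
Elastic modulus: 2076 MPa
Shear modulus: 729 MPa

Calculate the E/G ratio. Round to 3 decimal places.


E / G = 2076 / 729 = 2.848

2.848


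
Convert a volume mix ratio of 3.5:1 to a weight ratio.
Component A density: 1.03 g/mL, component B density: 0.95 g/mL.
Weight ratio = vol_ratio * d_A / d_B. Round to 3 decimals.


= 3.5 * 1.03 / 0.95 = 3.795

3.795


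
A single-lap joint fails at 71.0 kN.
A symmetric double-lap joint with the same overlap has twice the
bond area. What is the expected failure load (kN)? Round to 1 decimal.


Double-lap load = 2 * 71.0 = 142.0 kN

142.0


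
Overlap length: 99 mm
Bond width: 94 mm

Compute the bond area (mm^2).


Bond area = 99 * 94 = 9306 mm^2

9306


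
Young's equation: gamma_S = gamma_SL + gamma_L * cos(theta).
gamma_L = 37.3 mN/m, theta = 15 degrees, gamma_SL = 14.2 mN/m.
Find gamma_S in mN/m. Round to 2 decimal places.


cos(15 deg) = 0.965926
gamma_S = 14.2 + 37.3 * 0.965926
= 50.23 mN/m

50.23


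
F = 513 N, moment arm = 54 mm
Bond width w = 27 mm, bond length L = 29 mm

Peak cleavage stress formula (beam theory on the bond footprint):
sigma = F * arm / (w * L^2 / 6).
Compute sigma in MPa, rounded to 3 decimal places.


sigma = (513 * 54) / (27 * 841 / 6)
= 27702 * 6 / 22707
= 166212 / 22707
= 7.320 MPa

7.320


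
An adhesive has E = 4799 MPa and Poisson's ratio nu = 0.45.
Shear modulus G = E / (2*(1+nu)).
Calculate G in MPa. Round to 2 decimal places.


G = 4799 / (2*(1+0.45))
= 4799 / 2.90
= 1654.83 MPa

1654.83


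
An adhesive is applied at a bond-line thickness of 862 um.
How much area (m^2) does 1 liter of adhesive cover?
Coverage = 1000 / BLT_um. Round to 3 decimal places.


Coverage = 1000 / 862 = 1.160 m^2

1.160


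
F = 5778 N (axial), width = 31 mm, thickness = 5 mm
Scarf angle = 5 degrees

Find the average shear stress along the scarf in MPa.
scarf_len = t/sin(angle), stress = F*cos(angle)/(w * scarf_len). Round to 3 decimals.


scarf_len = 5/sin(5 deg) = 57.3686
cos(5 deg) = 0.996195
stress = 5778*0.996195/(31*57.3686) = 3.237 MPa

3.237


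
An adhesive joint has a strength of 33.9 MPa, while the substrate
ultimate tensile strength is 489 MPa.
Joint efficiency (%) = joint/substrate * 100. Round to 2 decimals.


Efficiency = 33.9 / 489 * 100
= 6.93%

6.93


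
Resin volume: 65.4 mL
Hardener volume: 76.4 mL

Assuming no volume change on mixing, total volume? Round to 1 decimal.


V_total = 65.4 + 76.4 = 141.8 mL

141.8


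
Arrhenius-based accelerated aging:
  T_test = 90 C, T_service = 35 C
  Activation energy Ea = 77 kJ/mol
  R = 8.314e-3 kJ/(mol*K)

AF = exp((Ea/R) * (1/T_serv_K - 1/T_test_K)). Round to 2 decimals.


T_test_K = 363.15, T_serv_K = 308.15
AF = exp((77/8.314e-3) * (1/308.15 - 1/363.15))
= 94.81

94.81


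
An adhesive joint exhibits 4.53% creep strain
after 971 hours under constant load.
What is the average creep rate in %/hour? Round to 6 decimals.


Creep rate = strain / time
= 4.53 / 971
= 0.004665 %/h

0.004665


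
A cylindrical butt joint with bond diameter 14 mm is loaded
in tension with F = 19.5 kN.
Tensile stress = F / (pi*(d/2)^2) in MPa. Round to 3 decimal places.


Area = pi * (14/2)^2 = 153.9380 mm^2
Stress = 19.5*1000 / 153.9380
= 126.674 MPa

126.674


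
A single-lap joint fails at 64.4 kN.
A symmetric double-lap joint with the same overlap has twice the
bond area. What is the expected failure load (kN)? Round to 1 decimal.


Double-lap load = 2 * 64.4 = 128.8 kN

128.8


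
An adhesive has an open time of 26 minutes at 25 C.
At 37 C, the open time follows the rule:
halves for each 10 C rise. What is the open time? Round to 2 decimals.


Factor = 2^((37-25)/10) = 2.2974
Open time = 26 / 2.2974 = 11.32 min

11.32


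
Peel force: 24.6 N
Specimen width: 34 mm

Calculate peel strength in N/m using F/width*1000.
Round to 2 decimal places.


Peel strength = 24.6 / 34 * 1000 = 723.53 N/m

723.53


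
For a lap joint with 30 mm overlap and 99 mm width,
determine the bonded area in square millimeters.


Area = 30 * 99 = 2970 mm^2

2970


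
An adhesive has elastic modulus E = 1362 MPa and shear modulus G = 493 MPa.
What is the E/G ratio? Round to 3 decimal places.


E/G = 1362 / 493 = 2.763

2.763
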